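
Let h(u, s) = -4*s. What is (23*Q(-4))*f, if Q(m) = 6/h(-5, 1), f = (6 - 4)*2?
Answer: -138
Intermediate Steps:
f = 4 (f = 2*2 = 4)
Q(m) = -3/2 (Q(m) = 6/((-4*1)) = 6/(-4) = 6*(-¼) = -3/2)
(23*Q(-4))*f = (23*(-3/2))*4 = -69/2*4 = -138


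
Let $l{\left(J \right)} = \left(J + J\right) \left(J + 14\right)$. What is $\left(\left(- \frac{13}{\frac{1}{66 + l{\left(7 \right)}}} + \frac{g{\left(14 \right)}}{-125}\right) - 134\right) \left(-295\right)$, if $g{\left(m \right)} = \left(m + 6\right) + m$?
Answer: $\frac{35505256}{25} \approx 1.4202 \cdot 10^{6}$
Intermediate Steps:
$l{\left(J \right)} = 2 J \left(14 + J\right)$
$g{\left(m \right)} = 6 + 2 m$ ($g{\left(m \right)} = \left(6 + m\right) + m = 6 + 2 m$)
$\left(\left(- \frac{13}{\frac{1}{66 + l{\left(7 \right)}}} + \frac{g{\left(14 \right)}}{-125}\right) - 134\right) \left(-295\right) = \left(\left(- \frac{13}{\frac{1}{66 + 2 \cdot 7 \left(14 + 7\right)}} + \frac{6 + 2 \cdot 14}{-125}\right) - 134\right) \left(-295\right) = \left(\left(- \frac{13}{\frac{1}{66 + 2 \cdot 7 \cdot 21}} + \left(6 + 28\right) \left(- \frac{1}{125}\right)\right) - 134\right) \left(-295\right) = \left(\left(- \frac{13}{\frac{1}{66 + 294}} + 34 \left(- \frac{1}{125}\right)\right) - 134\right) \left(-295\right) = \left(\left(- \frac{13}{\frac{1}{360}} - \frac{34}{125}\right) - 134\right) \left(-295\right) = \left(\left(- 13 \frac{1}{\frac{1}{360}} - \frac{34}{125}\right) - 134\right) \left(-295\right) = \left(\left(\left(-13\right) 360 - \frac{34}{125}\right) - 134\right) \left(-295\right) = \left(\left(-4680 - \frac{34}{125}\right) - 134\right) \left(-295\right) = \left(- \frac{585034}{125} - 134\right) \left(-295\right) = \left(- \frac{601784}{125}\right) \left(-295\right) = \frac{35505256}{25}$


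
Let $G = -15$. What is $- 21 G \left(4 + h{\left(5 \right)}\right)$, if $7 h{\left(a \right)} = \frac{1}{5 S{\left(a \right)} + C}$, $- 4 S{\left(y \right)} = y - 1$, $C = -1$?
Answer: $\frac{2505}{2} \approx 1252.5$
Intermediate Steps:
$S{\left(y \right)} = \frac{1}{4} - \frac{y}{4}$ ($S{\left(y \right)} = - \frac{y - 1}{4} = - \frac{-1 + y}{4} = \frac{1}{4} - \frac{y}{4}$)
$h{\left(a \right)} = \frac{1}{7 \left(\frac{1}{4} - \frac{5 a}{4}\right)}$ ($h{\left(a \right)} = \frac{1}{7 \left(5 \left(\frac{1}{4} - \frac{a}{4}\right) - 1\right)} = \frac{1}{7 \left(\left(\frac{5}{4} - \frac{5 a}{4}\right) - 1\right)} = \frac{1}{7 \left(\frac{1}{4} - \frac{5 a}{4}\right)}$)
$- 21 G \left(4 + h{\left(5 \right)}\right) = \left(-21\right) \left(-15\right) \left(4 - \frac{4}{-7 + 35 \cdot 5}\right) = 315 \left(4 - \frac{4}{-7 + 175}\right) = 315 \left(4 - \frac{4}{168}\right) = 315 \left(4 - \frac{1}{42}\right) = 315 \cdot \frac{167}{42} = \frac{2505}{2}$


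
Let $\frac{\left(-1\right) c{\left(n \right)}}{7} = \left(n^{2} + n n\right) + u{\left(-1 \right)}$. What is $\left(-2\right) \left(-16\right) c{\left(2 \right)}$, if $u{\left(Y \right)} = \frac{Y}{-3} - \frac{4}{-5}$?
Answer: $- \frac{30688}{15} \approx -2045.9$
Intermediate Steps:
$u{\left(Y \right)} = \frac{4}{5} - \frac{Y}{3}$ ($u{\left(Y \right)} = Y \left(- \frac{1}{3}\right) - - \frac{4}{5} = - \frac{Y}{3} + \frac{4}{5} = \frac{4}{5} - \frac{Y}{3}$)
$c{\left(n \right)} = - \frac{119}{15} - 14 n^{2}$ ($c{\left(n \right)} = - 7 \left(\left(n^{2} + n n\right) + \left(\frac{4}{5} - - \frac{1}{3}\right)\right) = - 7 \left(\left(n^{2} + n^{2}\right) + \left(\frac{4}{5} + \frac{1}{3}\right)\right) = - 7 \left(2 n^{2} + \frac{17}{15}\right) = - 7 \left(\frac{17}{15} + 2 n^{2}\right) = - \frac{119}{15} - 14 n^{2}$)
$\left(-2\right) \left(-16\right) c{\left(2 \right)} = \left(-2\right) \left(-16\right) \left(- \frac{119}{15} - 14 \cdot 2^{2}\right) = 32 \left(- \frac{119}{15} - 56\right) = 32 \left(- \frac{959}{15}\right) = - \frac{30688}{15}$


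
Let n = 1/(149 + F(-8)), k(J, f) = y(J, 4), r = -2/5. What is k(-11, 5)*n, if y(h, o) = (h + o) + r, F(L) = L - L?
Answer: -37/745 ≈ -0.049664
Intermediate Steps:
r = -⅖ (r = -2*⅕ = -⅖ ≈ -0.40000)
F(L) = 0
y(h, o) = -⅖ + h + o (y(h, o) = (h + o) - ⅖ = -⅖ + h + o)
k(J, f) = 18/5 + J (k(J, f) = -⅖ + J + 4 = 18/5 + J)
n = 1/149 (n = 1/(149 + 0) = 1/149 ≈ 0.0067114)
k(-11, 5)*n = (18/5 - 11)*(1/149) = -37/5*1/149 = -37/745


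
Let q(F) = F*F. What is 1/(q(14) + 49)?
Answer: 1/245 ≈ 0.0040816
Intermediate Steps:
q(F) = F²
1/(q(14) + 49) = 1/(14² + 49) = 1/(196 + 49) = 1/245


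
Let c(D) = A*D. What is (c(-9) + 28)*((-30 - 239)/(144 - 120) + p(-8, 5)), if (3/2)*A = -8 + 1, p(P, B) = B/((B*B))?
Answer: -9247/12 ≈ -770.58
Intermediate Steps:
p(P, B) = 1/B (p(P, B) = B/(B**2) = B/B**2 = 1/B)
A = -14/3 (A = 2*(-8 + 1)/3 = (2/3)*(-7) = -14/3 ≈ -4.6667)
c(D) = -14*D/3
(c(-9) + 28)*((-30 - 239)/(144 - 120) + p(-8, 5)) = (-14/3*(-9) + 28)*((-30 - 239)/(144 - 120) + 1/5) = (42 + 28)*(-269/24 + 1/5) = 70*(-269*1/24 + 1/5) = 70*(-269/24 + 1/5) = 70*(-1321/120) = -9247/12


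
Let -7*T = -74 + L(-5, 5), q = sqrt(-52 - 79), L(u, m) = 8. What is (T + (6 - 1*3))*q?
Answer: 87*I*sqrt(131)/7 ≈ 142.25*I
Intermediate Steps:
q = I*sqrt(131) (q = sqrt(-131) = I*sqrt(131) ≈ 11.446*I)
T = 66/7 (T = -(-74 + 8)/7 = -1/7*(-66) = 66/7 ≈ 9.4286)
(T + (6 - 1*3))*q = (66/7 + (6 - 1*3))*(I*sqrt(131)) = (66/7 + (6 - 3))*(I*sqrt(131)) = (66/7 + 3)*(I*sqrt(131)) = 87*(I*sqrt(131))/7 = 87*I*sqrt(131)/7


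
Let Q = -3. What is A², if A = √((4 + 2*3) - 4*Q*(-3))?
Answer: -26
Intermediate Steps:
A = I*√26 (A = √((4 + 2*3) - 4*(-3)*(-3)) = √((4 + 6) + 12*(-3)) = √(10 - 36) = √(-26) = I*√26 ≈ 5.099*I)
A² = (I*√26)² = -26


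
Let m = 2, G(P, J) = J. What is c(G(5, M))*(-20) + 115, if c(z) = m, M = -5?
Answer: 75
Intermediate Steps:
c(z) = 2
c(G(5, M))*(-20) + 115 = 2*(-20) + 115 = -40 + 115 = 75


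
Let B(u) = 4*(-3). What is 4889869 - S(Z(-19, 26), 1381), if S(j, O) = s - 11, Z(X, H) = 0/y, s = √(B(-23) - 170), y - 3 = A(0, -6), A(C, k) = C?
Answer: 4889880 - I*√182 ≈ 4.8899e+6 - 13.491*I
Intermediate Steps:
y = 3 (y = 3 + 0 = 3)
B(u) = -12
s = I*√182 (s = √(-12 - 170) = √(-182) = I*√182 ≈ 13.491*I)
Z(X, H) = 0 (Z(X, H) = 0/3 = 0*(⅓) = 0)
S(j, O) = -11 + I*√182 (S(j, O) = I*√182 - 11 = -11 + I*√182)
4889869 - S(Z(-19, 26), 1381) = 4889869 - (-11 + I*√182) = 4889869 + (11 - I*√182) = 4889880 - I*√182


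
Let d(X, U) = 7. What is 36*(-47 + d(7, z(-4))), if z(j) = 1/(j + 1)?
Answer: -1440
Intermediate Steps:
z(j) = 1/(1 + j)
36*(-47 + d(7, z(-4))) = 36*(-47 + 7) = 36*(-40) = -1440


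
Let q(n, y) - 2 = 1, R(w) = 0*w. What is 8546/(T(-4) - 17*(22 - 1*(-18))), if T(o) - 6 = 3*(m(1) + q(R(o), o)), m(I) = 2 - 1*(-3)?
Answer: -4273/325 ≈ -13.148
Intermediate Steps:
R(w) = 0
q(n, y) = 3 (q(n, y) = 2 + 1 = 3)
m(I) = 5 (m(I) = 2 + 3 = 5)
T(o) = 30 (T(o) = 6 + 3*(5 + 3) = 6 + 3*8 = 6 + 24 = 30)
8546/(T(-4) - 17*(22 - 1*(-18))) = 8546/(30 - 17*(22 - 1*(-18))) = 8546/(30 - 17*(22 + 18)) = 8546/(30 - 17*40) = 8546/(30 - 680) = 8546/(-650) = 8546*(-1/650) = -4273/325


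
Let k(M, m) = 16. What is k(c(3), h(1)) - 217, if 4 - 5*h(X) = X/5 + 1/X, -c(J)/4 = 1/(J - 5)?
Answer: -201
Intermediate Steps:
c(J) = -4/(-5 + J) (c(J) = -4/(J - 5) = -4/(-5 + J))
h(X) = ⅘ - 1/(5*X) - X/25 (h(X) = ⅘ - (X/5 + 1/X)/5 = ⅘ - (1/X + X/5)/5 = ⅘ + (-1/(5*X) - X/25) = ⅘ - 1/(5*X) - X/25)
k(c(3), h(1)) - 217 = 16 - 217 = -201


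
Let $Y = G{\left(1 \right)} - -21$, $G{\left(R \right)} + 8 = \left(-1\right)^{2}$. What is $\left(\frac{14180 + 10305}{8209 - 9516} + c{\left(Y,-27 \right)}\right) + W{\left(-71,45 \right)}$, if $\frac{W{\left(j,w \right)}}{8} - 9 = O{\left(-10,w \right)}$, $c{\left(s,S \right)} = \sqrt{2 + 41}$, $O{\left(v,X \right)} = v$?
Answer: $- \frac{34941}{1307} + \sqrt{43} \approx -20.176$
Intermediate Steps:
$G{\left(R \right)} = -7$ ($G{\left(R \right)} = -8 + \left(-1\right)^{2} = -8 + 1 = -7$)
$Y = 14$ ($Y = -7 - -21 = -7 + 21 = 14$)
$c{\left(s,S \right)} = \sqrt{43}$
$W{\left(j,w \right)} = -8$ ($W{\left(j,w \right)} = 72 + 8 \left(-10\right) = 72 - 80 = -8$)
$\left(\frac{14180 + 10305}{8209 - 9516} + c{\left(Y,-27 \right)}\right) + W{\left(-71,45 \right)} = \left(\frac{14180 + 10305}{8209 - 9516} + \sqrt{43}\right) - 8 = \left(\frac{24485}{-1307} + \sqrt{43}\right) - 8 = \left(24485 \left(- \frac{1}{1307}\right) + \sqrt{43}\right) - 8 = \left(- \frac{24485}{1307} + \sqrt{43}\right) - 8 = - \frac{34941}{1307} + \sqrt{43}$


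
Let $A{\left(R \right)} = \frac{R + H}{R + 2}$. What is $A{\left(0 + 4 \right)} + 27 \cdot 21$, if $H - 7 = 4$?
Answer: $\frac{1139}{2} \approx 569.5$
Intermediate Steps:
$H = 11$ ($H = 7 + 4 = 11$)
$A{\left(R \right)} = \frac{11 + R}{2 + R}$ ($A{\left(R \right)} = \frac{R + 11}{R + 2} = \frac{11 + R}{2 + R}$)
$A{\left(0 + 4 \right)} + 27 \cdot 21 = \frac{11 + \left(0 + 4\right)}{2 + \left(0 + 4\right)} + 27 \cdot 21 = \frac{11 + 4}{2 + 4} + 567 = \frac{1}{6} \cdot 15 + 567 = \frac{5}{2} + 567 = \frac{1139}{2}$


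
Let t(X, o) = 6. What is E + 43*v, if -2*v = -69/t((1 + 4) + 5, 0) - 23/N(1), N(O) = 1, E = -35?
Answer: 2827/4 ≈ 706.75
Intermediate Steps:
v = 69/4 (v = -(-69/6 - 23/1)/2 = -(-69*⅙ - 23*1)/2 = -(-23/2 - 23)/2 = -½*(-69/2) = 69/4 ≈ 17.250)
E + 43*v = -35 + 43*(69/4) = -35 + 2967/4 = 2827/4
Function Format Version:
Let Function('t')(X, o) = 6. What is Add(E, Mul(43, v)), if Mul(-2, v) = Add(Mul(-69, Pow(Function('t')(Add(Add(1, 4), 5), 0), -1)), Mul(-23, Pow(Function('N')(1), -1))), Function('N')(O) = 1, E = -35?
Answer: Rational(2827, 4) ≈ 706.75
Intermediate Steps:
v = Rational(69, 4) (v = Mul(Rational(-1, 2), Add(Mul(-69, Pow(6, -1)), Mul(-23, Pow(1, -1)))) = Mul(Rational(-1, 2), Add(Mul(-69, Rational(1, 6)), Mul(-23, 1))) = Mul(Rational(-1, 2), Add(Rational(-23, 2), -23)) = Mul(Rational(-1, 2), Rational(-69, 2)) = Rational(69, 4) ≈ 17.250)
Add(E, Mul(43, v)) = Add(-35, Mul(43, Rational(69, 4))) = Add(-35, Rational(2967, 4)) = Rational(2827, 4)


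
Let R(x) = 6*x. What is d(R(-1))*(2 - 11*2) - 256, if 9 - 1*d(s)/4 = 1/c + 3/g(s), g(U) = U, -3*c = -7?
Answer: -6872/7 ≈ -981.71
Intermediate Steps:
c = 7/3 (c = -1/3*(-7) = 7/3 ≈ 2.3333)
d(s) = 240/7 - 12/s (d(s) = 36 - 4*(1/(7/3) + 3/s) = 36 - 4*(1*(3/7) + 3/s) = 36 - 4*(3/7 + 3/s) = 36 + (-12/7 - 12/s) = 240/7 - 12/s)
d(R(-1))*(2 - 11*2) - 256 = (240/7 - 12/(6*(-1)))*(2 - 11*2) - 256 = (240/7 - 12/(-6))*(2 - 22) - 256 = (240/7 - 12*(-1/6))*(-20) - 256 = (240/7 + 2)*(-20) - 256 = (254/7)*(-20) - 256 = -5080/7 - 256 = -6872/7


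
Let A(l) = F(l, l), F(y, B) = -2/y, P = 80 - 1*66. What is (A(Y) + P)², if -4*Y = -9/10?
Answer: 2116/81 ≈ 26.123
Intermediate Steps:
P = 14 (P = 80 - 66 = 14)
Y = 9/40 (Y = -(-9)/(4*10) = -¼*(-9/10) = 9/40 ≈ 0.22500)
A(l) = -2/l
(A(Y) + P)² = (-2/9/40 + 14)² = (-2*40/9 + 14)² = (-80/9 + 14)² = (46/9)² = 2116/81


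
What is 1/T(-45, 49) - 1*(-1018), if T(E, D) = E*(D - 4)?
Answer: 2061449/2025 ≈ 1018.0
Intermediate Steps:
T(E, D) = E*(-4 + D)
1/T(-45, 49) - 1*(-1018) = 1/(-45*(-4 + 49)) - 1*(-1018) = 1/(-45*45) + 1018 = 1/(-2025) + 1018 = -1/2025 + 1018 = 2061449/2025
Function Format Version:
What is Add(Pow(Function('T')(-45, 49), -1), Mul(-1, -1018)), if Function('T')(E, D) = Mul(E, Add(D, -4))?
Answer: Rational(2061449, 2025) ≈ 1018.0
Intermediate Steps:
Function('T')(E, D) = Mul(E, Add(-4, D))
Add(Pow(Function('T')(-45, 49), -1), Mul(-1, -1018)) = Add(Pow(Mul(-45, Add(-4, 49)), -1), Mul(-1, -1018)) = Add(Pow(Mul(-45, 45), -1), 1018) = Add(Pow(-2025, -1), 1018) = Add(Rational(-1, 2025), 1018) = Rational(2061449, 2025)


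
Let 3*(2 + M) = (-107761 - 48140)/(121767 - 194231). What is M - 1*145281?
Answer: -10527735345/72464 ≈ -1.4528e+5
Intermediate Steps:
M = -92961/72464 (M = -2 + ((-107761 - 48140)/(121767 - 194231))/3 = -2 + (-155901/(-72464))/3 = -2 + (-155901*(-1/72464))/3 = -2 + (⅓)*(155901/72464) = -2 + 51967/72464 = -92961/72464 ≈ -1.2829)
M - 1*145281 = -92961/72464 - 1*145281 = -92961/72464 - 145281 = -10527735345/72464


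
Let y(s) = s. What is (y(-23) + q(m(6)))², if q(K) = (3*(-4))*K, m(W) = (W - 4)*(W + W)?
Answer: 96721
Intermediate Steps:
m(W) = 2*W*(-4 + W) (m(W) = (-4 + W)*(2*W) = 2*W*(-4 + W))
q(K) = -12*K
(y(-23) + q(m(6)))² = (-23 - 24*6*(-4 + 6))² = (-23 - 24*6*2)² = (-23 - 12*24)² = (-23 - 288)² = (-311)² = 96721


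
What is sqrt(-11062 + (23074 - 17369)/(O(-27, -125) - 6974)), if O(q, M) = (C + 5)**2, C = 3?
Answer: 5*I*sqrt(845166246)/1382 ≈ 105.18*I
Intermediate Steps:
O(q, M) = 64 (O(q, M) = (3 + 5)**2 = 8**2 = 64)
sqrt(-11062 + (23074 - 17369)/(O(-27, -125) - 6974)) = sqrt(-11062 + (23074 - 17369)/(64 - 6974)) = sqrt(-11062 + 5705/(-6910)) = sqrt(-11062 + 5705*(-1/6910)) = sqrt(-11062 - 1141/1382) = sqrt(-15288825/1382) = 5*I*sqrt(845166246)/1382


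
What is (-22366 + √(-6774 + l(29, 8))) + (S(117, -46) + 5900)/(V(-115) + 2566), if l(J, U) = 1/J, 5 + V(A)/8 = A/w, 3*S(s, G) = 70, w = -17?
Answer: -1471375193/65793 + I*√5696905/29 ≈ -22364.0 + 82.304*I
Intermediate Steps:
S(s, G) = 70/3 (S(s, G) = (⅓)*70 = 70/3)
V(A) = -40 - 8*A/17 (V(A) = -40 + 8*(A/(-17)) = -40 + 8*(A*(-1/17)) = -40 + 8*(-A/17) = -40 - 8*A/17)
(-22366 + √(-6774 + l(29, 8))) + (S(117, -46) + 5900)/(V(-115) + 2566) = (-22366 + √(-6774 + 1/29)) + (70/3 + 5900)/((-40 - 8/17*(-115)) + 2566) = (-22366 + √(-6774 + 1/29)) + 17770/(3*((-40 + 920/17) + 2566)) = (-22366 + √(-196445/29)) + 17770/(3*(240/17 + 2566)) = (-22366 + I*√5696905/29) + 17770/(3*(43862/17)) = (-22366 + I*√5696905/29) + (17770/3)*(17/43862) = (-22366 + I*√5696905/29) + 151045/65793 = -1471375193/65793 + I*√5696905/29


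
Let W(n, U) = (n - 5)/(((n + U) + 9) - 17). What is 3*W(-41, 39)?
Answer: 69/5 ≈ 13.800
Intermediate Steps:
W(n, U) = (-5 + n)/(-8 + U + n) (W(n, U) = (-5 + n)/(((U + n) + 9) - 17) = (-5 + n)/((9 + U + n) - 17) = (-5 + n)/(-8 + U + n))
3*W(-41, 39) = 3*((-5 - 41)/(-8 + 39 - 41)) = 3*(-46/(-10)) = 3*(-1/10*(-46)) = 3*(23/5) = 69/5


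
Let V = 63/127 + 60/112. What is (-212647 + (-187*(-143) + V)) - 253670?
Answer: -1563128587/3556 ≈ -4.3958e+5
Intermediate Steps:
V = 3669/3556 (V = 63*(1/127) + 60*(1/112) = 63/127 + 15/28 = 3669/3556 ≈ 1.0318)
(-212647 + (-187*(-143) + V)) - 253670 = (-212647 + (-187*(-143) + 3669/3556)) - 253670 = (-212647 + (26741 + 3669/3556)) - 253670 = (-212647 + 95094665/3556) - 253670 = -661078067/3556 - 253670 = -1563128587/3556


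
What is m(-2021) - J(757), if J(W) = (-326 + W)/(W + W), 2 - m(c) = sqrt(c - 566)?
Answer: 2597/1514 - I*sqrt(2587) ≈ 1.7153 - 50.863*I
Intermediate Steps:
m(c) = 2 - sqrt(-566 + c) (m(c) = 2 - sqrt(c - 566) = 2 - sqrt(-566 + c))
J(W) = (-326 + W)/(2*W) (J(W) = (-326 + W)/((2*W)) = (-326 + W)*(1/(2*W)) = (-326 + W)/(2*W))
m(-2021) - J(757) = (2 - sqrt(-566 - 2021)) - (-326 + 757)/(2*757) = (2 - sqrt(-2587)) - 431/(2*757) = (2 - I*sqrt(2587)) - 1*431/1514 = (2 - I*sqrt(2587)) - 431/1514 = 2597/1514 - I*sqrt(2587)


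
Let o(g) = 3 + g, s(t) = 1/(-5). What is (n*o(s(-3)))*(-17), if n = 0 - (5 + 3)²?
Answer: 15232/5 ≈ 3046.4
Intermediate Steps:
s(t) = -⅕
n = -64 (n = 0 - 1*8² = 0 - 1*64 = 0 - 64 = -64)
(n*o(s(-3)))*(-17) = -64*(3 - ⅕)*(-17) = -64*14/5*(-17) = -896/5*(-17) = 15232/5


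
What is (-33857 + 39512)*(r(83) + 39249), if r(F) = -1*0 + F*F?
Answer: 260910390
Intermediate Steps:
r(F) = F² (r(F) = 0 + F² = F²)
(-33857 + 39512)*(r(83) + 39249) = (-33857 + 39512)*(83² + 39249) = 5655*(6889 + 39249) = 5655*46138 = 260910390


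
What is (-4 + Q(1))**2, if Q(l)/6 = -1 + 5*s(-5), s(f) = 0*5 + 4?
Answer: 12100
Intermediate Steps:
s(f) = 4 (s(f) = 0 + 4 = 4)
Q(l) = 114 (Q(l) = 6*(-1 + 5*4) = 6*(-1 + 20) = 6*19 = 114)
(-4 + Q(1))**2 = (-4 + 114)**2 = 110**2 = 12100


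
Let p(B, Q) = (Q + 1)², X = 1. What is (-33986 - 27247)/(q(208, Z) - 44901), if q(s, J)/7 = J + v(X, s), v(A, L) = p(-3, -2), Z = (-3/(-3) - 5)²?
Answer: 61233/44782 ≈ 1.3674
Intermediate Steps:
p(B, Q) = (1 + Q)²
Z = 16 (Z = (-3*(-⅓) - 5)² = (1 - 5)² = (-4)² = 16)
v(A, L) = 1 (v(A, L) = (1 - 2)² = (-1)² = 1)
q(s, J) = 7 + 7*J (q(s, J) = 7*(J + 1) = 7*(1 + J) = 7 + 7*J)
(-33986 - 27247)/(q(208, Z) - 44901) = (-33986 - 27247)/((7 + 7*16) - 44901) = -61233/((7 + 112) - 44901) = -61233/(119 - 44901) = -61233/(-44782) = -61233*(-1/44782) = 61233/44782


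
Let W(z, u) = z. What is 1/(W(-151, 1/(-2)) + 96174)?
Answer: 1/96023 ≈ 1.0414e-5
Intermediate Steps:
1/(W(-151, 1/(-2)) + 96174) = 1/(-151 + 96174) = 1/96023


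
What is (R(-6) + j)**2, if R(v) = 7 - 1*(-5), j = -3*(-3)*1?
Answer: 441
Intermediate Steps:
j = 9 (j = 9*1 = 9)
R(v) = 12 (R(v) = 7 + 5 = 12)
(R(-6) + j)**2 = (12 + 9)**2 = 21**2 = 441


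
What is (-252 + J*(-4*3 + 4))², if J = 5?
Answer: 85264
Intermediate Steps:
(-252 + J*(-4*3 + 4))² = (-252 + 5*(-4*3 + 4))² = (-252 + 5*(-12 + 4))² = (-252 + 5*(-8))² = (-252 - 40)² = (-292)² = 85264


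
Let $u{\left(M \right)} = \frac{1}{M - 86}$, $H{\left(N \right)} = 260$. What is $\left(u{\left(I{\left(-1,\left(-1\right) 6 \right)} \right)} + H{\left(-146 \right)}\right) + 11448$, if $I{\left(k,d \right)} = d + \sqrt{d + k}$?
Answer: $\frac{99178376}{8471} - \frac{i \sqrt{7}}{8471} \approx 11708.0 - 0.00031233 i$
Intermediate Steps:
$u{\left(M \right)} = \frac{1}{-86 + M}$
$\left(u{\left(I{\left(-1,\left(-1\right) 6 \right)} \right)} + H{\left(-146 \right)}\right) + 11448 = \left(\frac{1}{-86 + \left(\left(-1\right) 6 + \sqrt{\left(-1\right) 6 - 1}\right)} + 260\right) + 11448 = \left(\frac{1}{-86 - \left(6 - \sqrt{-6 - 1}\right)} + 260\right) + 11448 = \left(\frac{1}{-86 - \left(6 - \sqrt{-7}\right)} + 260\right) + 11448 = \left(\frac{1}{-86 - \left(6 - i \sqrt{7}\right)} + 260\right) + 11448 = \left(\frac{1}{-92 + i \sqrt{7}} + 260\right) + 11448 = \left(260 + \frac{1}{-92 + i \sqrt{7}}\right) + 11448 = 11708 + \frac{1}{-92 + i \sqrt{7}}$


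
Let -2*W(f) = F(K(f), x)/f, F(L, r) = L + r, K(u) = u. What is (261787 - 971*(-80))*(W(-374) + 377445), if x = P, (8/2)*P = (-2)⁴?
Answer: 47920602757415/374 ≈ 1.2813e+11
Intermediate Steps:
P = 4 (P = (¼)*(-2)⁴ = (¼)*16 = 4)
x = 4
W(f) = -(4 + f)/(2*f) (W(f) = -(f + 4)/(2*f) = -(4 + f)/(2*f))
(261787 - 971*(-80))*(W(-374) + 377445) = (261787 - 971*(-80))*((½)*(-4 - 1*(-374))/(-374) + 377445) = (261787 + 77680)*((½)*(-1/374)*(-4 + 374) + 377445) = 339467*((½)*(-1/374)*370 + 377445) = 339467*(-185/374 + 377445) = 339467*(141164245/374) = 47920602757415/374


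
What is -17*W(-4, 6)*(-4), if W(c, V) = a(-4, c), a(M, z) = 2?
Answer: 136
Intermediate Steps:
W(c, V) = 2
-17*W(-4, 6)*(-4) = -17*2*(-4) = -34*(-4) = 136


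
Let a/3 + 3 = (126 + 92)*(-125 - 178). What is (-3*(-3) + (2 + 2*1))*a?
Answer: -2576223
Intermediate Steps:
a = -198171 (a = -9 + 3*((126 + 92)*(-125 - 178)) = -9 + 3*(218*(-303)) = -9 + 3*(-66054) = -9 - 198162 = -198171)
(-3*(-3) + (2 + 2*1))*a = (-3*(-3) + (2 + 2*1))*(-198171) = (9 + (2 + 2))*(-198171) = (9 + 4)*(-198171) = 13*(-198171) = -2576223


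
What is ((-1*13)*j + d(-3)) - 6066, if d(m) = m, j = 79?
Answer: -7096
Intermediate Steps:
((-1*13)*j + d(-3)) - 6066 = (-1*13*79 - 3) - 6066 = (-13*79 - 3) - 6066 = (-1027 - 3) - 6066 = -1030 - 6066 = -7096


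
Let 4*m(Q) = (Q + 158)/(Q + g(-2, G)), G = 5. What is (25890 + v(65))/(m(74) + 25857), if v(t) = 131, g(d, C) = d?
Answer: 936756/930881 ≈ 1.0063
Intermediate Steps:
m(Q) = (158 + Q)/(4*(-2 + Q)) (m(Q) = ((Q + 158)/(Q - 2))/4 = ((158 + Q)/(-2 + Q))/4 = (158 + Q)/(4*(-2 + Q)))
(25890 + v(65))/(m(74) + 25857) = (25890 + 131)/((158 + 74)/(4*(-2 + 74)) + 25857) = 26021/((1/4)*232/72 + 25857) = 26021/((1/4)*(1/72)*232 + 25857) = 26021/(29/36 + 25857) = 26021/(930881/36) = 26021*(36/930881) = 936756/930881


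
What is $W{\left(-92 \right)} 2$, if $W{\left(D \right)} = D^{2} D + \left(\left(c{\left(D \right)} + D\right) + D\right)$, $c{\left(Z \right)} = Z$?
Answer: $-1557928$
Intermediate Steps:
$W{\left(D \right)} = D^{3} + 3 D$ ($W{\left(D \right)} = D^{2} D + \left(\left(D + D\right) + D\right) = D^{3} + \left(2 D + D\right) = D^{3} + 3 D$)
$W{\left(-92 \right)} 2 = - 92 \left(3 + \left(-92\right)^{2}\right) 2 = - 92 \left(3 + 8464\right) 2 = \left(-92\right) 8467 \cdot 2 = \left(-778964\right) 2 = -1557928$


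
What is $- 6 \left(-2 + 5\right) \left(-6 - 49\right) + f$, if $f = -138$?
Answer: $852$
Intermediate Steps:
$- 6 \left(-2 + 5\right) \left(-6 - 49\right) + f = - 6 \left(-2 + 5\right) \left(-6 - 49\right) - 138 = \left(-6\right) 3 \left(-55\right) - 138 = \left(-18\right) \left(-55\right) - 138 = 990 - 138 = 852$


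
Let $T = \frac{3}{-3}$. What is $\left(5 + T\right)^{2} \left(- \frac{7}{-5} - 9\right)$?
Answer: $- \frac{608}{5} \approx -121.6$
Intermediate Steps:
$T = -1$ ($T = 3 \left(- \frac{1}{3}\right) = -1$)
$\left(5 + T\right)^{2} \left(- \frac{7}{-5} - 9\right) = \left(5 - 1\right)^{2} \left(- \frac{7}{-5} - 9\right) = 4^{2} \left(\left(-7\right) \left(- \frac{1}{5}\right) - 9\right) = 16 \left(\frac{7}{5} - 9\right) = 16 \left(- \frac{38}{5}\right) = - \frac{608}{5}$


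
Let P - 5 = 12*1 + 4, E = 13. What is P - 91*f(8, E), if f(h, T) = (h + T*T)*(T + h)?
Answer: -338226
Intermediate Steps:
f(h, T) = (T + h)*(h + T²) (f(h, T) = (h + T²)*(T + h) = (T + h)*(h + T²))
P = 21 (P = 5 + (12*1 + 4) = 5 + (12 + 4) = 5 + 16 = 21)
P - 91*f(8, E) = 21 - 91*(13³ + 8² + 13*8 + 8*13²) = 21 - 91*(2197 + 64 + 104 + 8*169) = 21 - 91*(2197 + 64 + 104 + 1352) = 21 - 91*3717 = 21 - 338247 = -338226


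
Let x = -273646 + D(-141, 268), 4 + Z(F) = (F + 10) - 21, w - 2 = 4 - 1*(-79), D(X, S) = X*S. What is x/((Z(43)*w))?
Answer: -155717/1190 ≈ -130.85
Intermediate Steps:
D(X, S) = S*X
w = 85 (w = 2 + (4 - 1*(-79)) = 2 + (4 + 79) = 2 + 83 = 85)
Z(F) = -15 + F (Z(F) = -4 + ((F + 10) - 21) = -4 + ((10 + F) - 21) = -4 + (-11 + F) = -15 + F)
x = -311434 (x = -273646 + 268*(-141) = -273646 - 37788 = -311434)
x/((Z(43)*w)) = -311434*1/(85*(-15 + 43)) = -311434/(28*85) = -311434/2380 = -311434*1/2380 = -155717/1190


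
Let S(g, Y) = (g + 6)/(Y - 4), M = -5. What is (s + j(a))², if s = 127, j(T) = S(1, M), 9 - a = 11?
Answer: 1290496/81 ≈ 15932.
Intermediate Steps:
a = -2 (a = 9 - 1*11 = 9 - 11 = -2)
S(g, Y) = (6 + g)/(-4 + Y)
j(T) = -7/9 (j(T) = (6 + 1)/(-4 - 5) = 7/(-9) = -⅑*7 = -7/9)
(s + j(a))² = (127 - 7/9)² = (1136/9)² = 1290496/81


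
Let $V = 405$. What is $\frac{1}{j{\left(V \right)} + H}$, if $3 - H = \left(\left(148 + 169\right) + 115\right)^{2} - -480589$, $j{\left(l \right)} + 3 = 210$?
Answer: $- \frac{1}{667003} \approx -1.4992 \cdot 10^{-6}$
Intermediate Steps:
$j{\left(l \right)} = 207$ ($j{\left(l \right)} = -3 + 210 = 207$)
$H = -667210$ ($H = 3 - \left(\left(\left(148 + 169\right) + 115\right)^{2} - -480589\right) = 3 - \left(\left(317 + 115\right)^{2} + 480589\right) = 3 - \left(432^{2} + 480589\right) = 3 - \left(186624 + 480589\right) = 3 - 667213 = -667210$)
$\frac{1}{j{\left(V \right)} + H} = \frac{1}{207 - 667210} = \frac{1}{-667003} = - \frac{1}{667003}$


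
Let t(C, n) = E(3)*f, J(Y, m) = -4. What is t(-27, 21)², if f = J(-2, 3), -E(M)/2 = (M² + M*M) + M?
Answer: 28224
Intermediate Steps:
E(M) = -4*M² - 2*M (E(M) = -2*((M² + M*M) + M) = -2*((M² + M²) + M) = -2*(2*M² + M) = -2*(M + 2*M²) = -4*M² - 2*M)
f = -4
t(C, n) = 168 (t(C, n) = -2*3*(1 + 2*3)*(-4) = -2*3*(1 + 6)*(-4) = -2*3*7*(-4) = -42*(-4) = 168)
t(-27, 21)² = 168² = 28224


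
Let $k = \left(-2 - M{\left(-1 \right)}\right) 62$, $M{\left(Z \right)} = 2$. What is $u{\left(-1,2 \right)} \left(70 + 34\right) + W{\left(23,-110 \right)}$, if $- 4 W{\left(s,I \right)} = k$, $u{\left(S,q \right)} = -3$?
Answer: $-250$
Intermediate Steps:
$k = -248$ ($k = \left(-2 - 2\right) 62 = \left(-4\right) 62 = -248$)
$W{\left(s,I \right)} = 62$ ($W{\left(s,I \right)} = \left(- \frac{1}{4}\right) \left(-248\right) = 62$)
$u{\left(-1,2 \right)} \left(70 + 34\right) + W{\left(23,-110 \right)} = - 3 \left(70 + 34\right) + 62 = \left(-3\right) 104 + 62 = -312 + 62 = -250$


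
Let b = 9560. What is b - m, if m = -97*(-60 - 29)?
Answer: 927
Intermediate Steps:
m = 8633 (m = -97*(-89) = 8633)
b - m = 9560 - 1*8633 = 9560 - 8633 = 927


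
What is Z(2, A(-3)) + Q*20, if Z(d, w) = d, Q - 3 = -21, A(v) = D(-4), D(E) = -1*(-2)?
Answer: -358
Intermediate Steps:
D(E) = 2
A(v) = 2
Q = -18 (Q = 3 - 21 = -18)
Z(2, A(-3)) + Q*20 = 2 - 18*20 = 2 - 360 = -358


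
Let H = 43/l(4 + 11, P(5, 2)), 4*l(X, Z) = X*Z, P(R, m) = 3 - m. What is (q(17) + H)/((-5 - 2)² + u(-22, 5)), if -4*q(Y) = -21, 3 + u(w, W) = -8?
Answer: 1003/2280 ≈ 0.43991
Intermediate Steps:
u(w, W) = -11 (u(w, W) = -3 - 8 = -11)
q(Y) = 21/4 (q(Y) = -¼*(-21) = 21/4)
l(X, Z) = X*Z/4 (l(X, Z) = (X*Z)/4 = X*Z/4)
H = 172/15 (H = 43/(((4 + 11)*(3 - 1*2)/4)) = 43/(((¼)*15*(3 - 2))) = 43/(((¼)*15*1)) = 43/(15/4) = 43*(4/15) = 172/15 ≈ 11.467)
(q(17) + H)/((-5 - 2)² + u(-22, 5)) = (21/4 + 172/15)/((-5 - 2)² - 11) = 1003/(60*((-7)² - 11)) = 1003/(60*(49 - 11)) = (1003/60)/38 = (1003/60)*(1/38) = 1003/2280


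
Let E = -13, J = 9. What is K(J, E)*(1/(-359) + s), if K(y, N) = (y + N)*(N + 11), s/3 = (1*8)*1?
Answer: 68920/359 ≈ 191.98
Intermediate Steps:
s = 24 (s = 3*((1*8)*1) = 3*(8*1) = 3*8 = 24)
K(y, N) = (11 + N)*(N + y) (K(y, N) = (N + y)*(11 + N) = (11 + N)*(N + y))
K(J, E)*(1/(-359) + s) = ((-13)² + 11*(-13) + 11*9 - 13*9)*(1/(-359) + 24) = (169 - 143 + 99 - 117)*(-1/359 + 24) = 8*(8615/359) = 68920/359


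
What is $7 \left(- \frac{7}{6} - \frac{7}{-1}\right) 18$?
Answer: $735$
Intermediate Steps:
$7 \left(- \frac{7}{6} - \frac{7}{-1}\right) 18 = 7 \left(\left(-7\right) \frac{1}{6} - -7\right) 18 = 7 \left(- \frac{7}{6} + 7\right) 18 = 7 \cdot \frac{35}{6} \cdot 18 = \frac{245}{6} \cdot 18 = 735$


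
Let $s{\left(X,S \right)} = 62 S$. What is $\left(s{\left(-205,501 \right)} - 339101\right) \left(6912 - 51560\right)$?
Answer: $13753325272$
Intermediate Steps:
$\left(s{\left(-205,501 \right)} - 339101\right) \left(6912 - 51560\right) = \left(62 \cdot 501 - 339101\right) \left(6912 - 51560\right) = \left(31062 - 339101\right) \left(-44648\right) = \left(-308039\right) \left(-44648\right) = 13753325272$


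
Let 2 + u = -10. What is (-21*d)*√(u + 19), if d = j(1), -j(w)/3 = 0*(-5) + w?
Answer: 63*√7 ≈ 166.68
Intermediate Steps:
u = -12 (u = -2 - 10 = -12)
j(w) = -3*w (j(w) = -3*(0*(-5) + w) = -3*(0 + w) = -3*w)
d = -3 (d = -3*1 = -3)
(-21*d)*√(u + 19) = (-21*(-3))*√(-12 + 19) = 63*√7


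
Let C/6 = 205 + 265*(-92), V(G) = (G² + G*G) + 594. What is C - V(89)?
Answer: -161486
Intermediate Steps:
V(G) = 594 + 2*G² (V(G) = (G² + G²) + 594 = 2*G² + 594 = 594 + 2*G²)
C = -145050 (C = 6*(205 + 265*(-92)) = 6*(205 - 24380) = 6*(-24175) = -145050)
C - V(89) = -145050 - (594 + 2*89²) = -145050 - (594 + 2*7921) = -145050 - (594 + 15842) = -145050 - 1*16436 = -145050 - 16436 = -161486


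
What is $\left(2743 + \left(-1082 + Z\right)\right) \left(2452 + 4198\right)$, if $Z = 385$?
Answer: $13605900$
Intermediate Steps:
$\left(2743 + \left(-1082 + Z\right)\right) \left(2452 + 4198\right) = \left(2743 + \left(-1082 + 385\right)\right) \left(2452 + 4198\right) = \left(2743 - 697\right) 6650 = 2046 \cdot 6650 = 13605900$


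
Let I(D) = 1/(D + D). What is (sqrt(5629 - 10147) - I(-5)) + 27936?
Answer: 279361/10 + 3*I*sqrt(502) ≈ 27936.0 + 67.216*I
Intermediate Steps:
I(D) = 1/(2*D)
(sqrt(5629 - 10147) - I(-5)) + 27936 = (sqrt(5629 - 10147) - 1/(2*(-5))) + 27936 = (sqrt(-4518) - (-1)/(2*5)) + 27936 = (3*I*sqrt(502) - 1*(-1/10)) + 27936 = (3*I*sqrt(502) + 1/10) + 27936 = (1/10 + 3*I*sqrt(502)) + 27936 = 279361/10 + 3*I*sqrt(502)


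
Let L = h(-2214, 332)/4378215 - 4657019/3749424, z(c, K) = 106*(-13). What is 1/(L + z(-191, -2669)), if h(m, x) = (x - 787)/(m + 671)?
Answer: -1688637021757392/2329039208612659925 ≈ -0.00072504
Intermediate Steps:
z(c, K) = -1378
h(m, x) = (-787 + x)/(671 + m)
L = -2097392630973749/1688637021757392 (L = ((-787 + 332)/(671 - 2214))/4378215 - 4657019/3749424 = (-455/(-1543))*(1/4378215) - 4657019*1/3749424 = -1/1543*(-455)*(1/4378215) - 4657019/3749424 = (455/1543)*(1/4378215) - 4657019/3749424 = 91/1351117149 - 4657019/3749424 = -2097392630973749/1688637021757392 ≈ -1.2421)
1/(L + z(-191, -2669)) = 1/(-2097392630973749/1688637021757392 - 1378) = 1/(-2329039208612659925/1688637021757392) = -1688637021757392/2329039208612659925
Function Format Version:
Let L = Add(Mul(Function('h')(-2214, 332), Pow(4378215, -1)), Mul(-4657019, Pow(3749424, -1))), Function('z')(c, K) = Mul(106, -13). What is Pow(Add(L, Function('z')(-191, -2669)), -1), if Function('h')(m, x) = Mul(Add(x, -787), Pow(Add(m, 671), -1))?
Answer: Rational(-1688637021757392, 2329039208612659925) ≈ -0.00072504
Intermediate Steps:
Function('z')(c, K) = -1378
Function('h')(m, x) = Mul(Pow(Add(671, m), -1), Add(-787, x)) (Function('h')(m, x) = Mul(Add(-787, x), Pow(Add(671, m), -1)) = Mul(Pow(Add(671, m), -1), Add(-787, x)))
L = Rational(-2097392630973749, 1688637021757392) (L = Add(Mul(Mul(Pow(Add(671, -2214), -1), Add(-787, 332)), Pow(4378215, -1)), Mul(-4657019, Pow(3749424, -1))) = Add(Mul(Mul(Pow(-1543, -1), -455), Rational(1, 4378215)), Mul(-4657019, Rational(1, 3749424))) = Add(Mul(Mul(Rational(-1, 1543), -455), Rational(1, 4378215)), Rational(-4657019, 3749424)) = Add(Mul(Rational(455, 1543), Rational(1, 4378215)), Rational(-4657019, 3749424)) = Add(Rational(91, 1351117149), Rational(-4657019, 3749424)) = Rational(-2097392630973749, 1688637021757392) ≈ -1.2421)
Pow(Add(L, Function('z')(-191, -2669)), -1) = Pow(Add(Rational(-2097392630973749, 1688637021757392), -1378), -1) = Pow(Rational(-2329039208612659925, 1688637021757392), -1) = Rational(-1688637021757392, 2329039208612659925)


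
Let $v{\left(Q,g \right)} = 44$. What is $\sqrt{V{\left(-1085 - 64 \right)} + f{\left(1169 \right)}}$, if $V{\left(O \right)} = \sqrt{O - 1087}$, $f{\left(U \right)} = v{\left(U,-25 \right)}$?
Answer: $\sqrt{44 + 2 i \sqrt{559}} \approx 7.3685 + 3.2087 i$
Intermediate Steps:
$f{\left(U \right)} = 44$
$V{\left(O \right)} = \sqrt{-1087 + O}$
$\sqrt{V{\left(-1085 - 64 \right)} + f{\left(1169 \right)}} = \sqrt{\sqrt{-1087 - 1149} + 44} = \sqrt{\sqrt{-2236} + 44} = \sqrt{2 i \sqrt{559} + 44} = \sqrt{44 + 2 i \sqrt{559}}$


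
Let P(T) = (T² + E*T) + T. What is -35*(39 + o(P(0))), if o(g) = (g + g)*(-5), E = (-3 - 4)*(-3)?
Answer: -1365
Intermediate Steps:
E = 21 (E = -7*(-3) = 21)
P(T) = T² + 22*T (P(T) = (T² + 21*T) + T = T² + 22*T)
o(g) = -10*g (o(g) = (2*g)*(-5) = -10*g)
-35*(39 + o(P(0))) = -35*(39 - 0*(22 + 0)) = -35*(39 - 0*22) = -35*(39 - 10*0) = -35*(39 + 0) = -35*39 = -1365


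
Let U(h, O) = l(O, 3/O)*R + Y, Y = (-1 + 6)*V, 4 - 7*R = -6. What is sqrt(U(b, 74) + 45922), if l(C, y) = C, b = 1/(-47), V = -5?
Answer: sqrt(2254133)/7 ≈ 214.48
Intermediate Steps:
R = 10/7 (R = 4/7 - 1/7*(-6) = 4/7 + 6/7 = 10/7 ≈ 1.4286)
b = -1/47 ≈ -0.021277
Y = -25 (Y = (-1 + 6)*(-5) = 5*(-5) = -25)
U(h, O) = -25 + 10*O/7 (U(h, O) = O*(10/7) - 25 = 10*O/7 - 25 = -25 + 10*O/7)
sqrt(U(b, 74) + 45922) = sqrt((-25 + (10/7)*74) + 45922) = sqrt((-25 + 740/7) + 45922) = sqrt(565/7 + 45922) = sqrt(322019/7) = sqrt(2254133)/7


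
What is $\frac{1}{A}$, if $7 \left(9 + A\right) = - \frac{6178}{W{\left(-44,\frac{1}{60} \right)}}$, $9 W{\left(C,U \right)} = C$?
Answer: $\frac{154}{26415} \approx 0.00583$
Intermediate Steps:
$W{\left(C,U \right)} = \frac{C}{9}$
$A = \frac{26415}{154}$ ($A = -9 + \frac{\left(-6178\right) \frac{1}{\frac{1}{9} \left(-44\right)}}{7} = -9 + \frac{\left(-6178\right) \frac{1}{- \frac{44}{9}}}{7} = -9 + \frac{\left(-6178\right) \left(- \frac{9}{44}\right)}{7} = -9 + \frac{1}{7} \cdot \frac{27801}{22} = -9 + \frac{27801}{154} = \frac{26415}{154} \approx 171.53$)
$\frac{1}{A} = \frac{1}{\frac{26415}{154}} = \frac{154}{26415}$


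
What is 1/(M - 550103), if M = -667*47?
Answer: -1/581452 ≈ -1.7198e-6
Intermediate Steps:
M = -31349
1/(M - 550103) = 1/(-31349 - 550103) = 1/(-581452) = -1/581452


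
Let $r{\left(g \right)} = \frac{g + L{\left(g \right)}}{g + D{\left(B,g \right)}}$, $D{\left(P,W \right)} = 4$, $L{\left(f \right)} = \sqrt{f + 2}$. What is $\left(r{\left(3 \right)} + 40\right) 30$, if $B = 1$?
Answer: $\frac{8490}{7} + \frac{30 \sqrt{5}}{7} \approx 1222.4$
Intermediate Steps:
$L{\left(f \right)} = \sqrt{2 + f}$
$r{\left(g \right)} = \frac{g + \sqrt{2 + g}}{4 + g}$ ($r{\left(g \right)} = \frac{g + \sqrt{2 + g}}{g + 4} = \frac{g + \sqrt{2 + g}}{4 + g}$)
$\left(r{\left(3 \right)} + 40\right) 30 = \left(\frac{3 + \sqrt{2 + 3}}{4 + 3} + 40\right) 30 = \left(\frac{3 + \sqrt{5}}{7} + 40\right) 30 = \left(\left(\frac{3}{7} + \frac{\sqrt{5}}{7}\right) + 40\right) 30 = \left(\frac{283}{7} + \frac{\sqrt{5}}{7}\right) 30 = \frac{8490}{7} + \frac{30 \sqrt{5}}{7}$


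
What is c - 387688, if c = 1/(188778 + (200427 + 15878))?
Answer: -157045818103/405083 ≈ -3.8769e+5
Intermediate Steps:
c = 1/405083 (c = 1/(188778 + 216305) = 1/405083 ≈ 2.4686e-6)
c - 387688 = 1/405083 - 387688 = -157045818103/405083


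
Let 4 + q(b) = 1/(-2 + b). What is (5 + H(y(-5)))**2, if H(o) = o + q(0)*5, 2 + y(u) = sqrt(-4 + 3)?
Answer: 1517/4 - 39*I ≈ 379.25 - 39.0*I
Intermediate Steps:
q(b) = -4 + 1/(-2 + b)
y(u) = -2 + I (y(u) = -2 + sqrt(-4 + 3) = -2 + sqrt(-1) = -2 + I)
H(o) = -45/2 + o (H(o) = o + ((9 - 4*0)/(-2 + 0))*5 = o + ((9 + 0)/(-2))*5 = o - 1/2*9*5 = o - 9/2*5 = o - 45/2 = -45/2 + o)
(5 + H(y(-5)))**2 = (5 + (-45/2 + (-2 + I)))**2 = (5 + (-49/2 + I))**2 = (-39/2 + I)**2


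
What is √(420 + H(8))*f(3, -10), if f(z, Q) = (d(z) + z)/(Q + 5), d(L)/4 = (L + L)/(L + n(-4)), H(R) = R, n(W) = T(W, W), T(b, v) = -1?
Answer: -6*√107 ≈ -62.064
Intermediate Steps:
n(W) = -1
d(L) = 8*L/(-1 + L) (d(L) = 4*((L + L)/(L - 1)) = 4*((2*L)/(-1 + L)) = 4*(2*L/(-1 + L)) = 8*L/(-1 + L))
f(z, Q) = (z + 8*z/(-1 + z))/(5 + Q) (f(z, Q) = (8*z/(-1 + z) + z)/(Q + 5) = (z + 8*z/(-1 + z))/(5 + Q))
√(420 + H(8))*f(3, -10) = √(420 + 8)*(3*(7 + 3)/((-1 + 3)*(5 - 10))) = √428*(3*10/(2*(-5))) = (2*√107)*(3*(½)*(-⅕)*10) = (2*√107)*(-3) = -6*√107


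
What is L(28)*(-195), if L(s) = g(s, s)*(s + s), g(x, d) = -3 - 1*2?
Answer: 54600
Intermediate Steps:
g(x, d) = -5 (g(x, d) = -3 - 2 = -5)
L(s) = -10*s (L(s) = -5*(s + s) = -10*s)
L(28)*(-195) = -10*28*(-195) = -280*(-195) = 54600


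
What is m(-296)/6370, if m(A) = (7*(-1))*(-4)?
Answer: 2/455 ≈ 0.0043956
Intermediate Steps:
m(A) = 28 (m(A) = -7*(-4) = 28)
m(-296)/6370 = 28/6370 = 28*(1/6370) = 2/455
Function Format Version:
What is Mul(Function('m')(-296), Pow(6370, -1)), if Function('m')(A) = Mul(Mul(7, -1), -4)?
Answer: Rational(2, 455) ≈ 0.0043956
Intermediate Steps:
Function('m')(A) = 28 (Function('m')(A) = Mul(-7, -4) = 28)
Mul(Function('m')(-296), Pow(6370, -1)) = Mul(28, Pow(6370, -1)) = Mul(28, Rational(1, 6370)) = Rational(2, 455)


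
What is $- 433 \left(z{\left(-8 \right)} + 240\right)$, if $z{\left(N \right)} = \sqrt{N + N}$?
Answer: $-103920 - 1732 i \approx -1.0392 \cdot 10^{5} - 1732.0 i$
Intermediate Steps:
$z{\left(N \right)} = \sqrt{2} \sqrt{N}$ ($z{\left(N \right)} = \sqrt{2 N} = \sqrt{2} \sqrt{N}$)
$- 433 \left(z{\left(-8 \right)} + 240\right) = - 433 \left(\sqrt{2} \sqrt{-8} + 240\right) = - 433 \left(\sqrt{2} \cdot 2 i \sqrt{2} + 240\right) = - 433 \left(4 i + 240\right) = - 433 \left(240 + 4 i\right) = -103920 - 1732 i$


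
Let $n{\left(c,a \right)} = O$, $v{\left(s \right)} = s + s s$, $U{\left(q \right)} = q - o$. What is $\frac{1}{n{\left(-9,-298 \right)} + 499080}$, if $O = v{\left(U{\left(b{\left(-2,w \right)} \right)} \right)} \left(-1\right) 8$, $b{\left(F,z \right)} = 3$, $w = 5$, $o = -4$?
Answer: $\frac{1}{498632} \approx 2.0055 \cdot 10^{-6}$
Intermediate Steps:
$U{\left(q \right)} = 4 + q$ ($U{\left(q \right)} = q - -4 = q + 4 = 4 + q$)
$v{\left(s \right)} = s + s^{2}$
$O = -448$ ($O = \left(4 + 3\right) \left(1 + \left(4 + 3\right)\right) \left(-1\right) 8 = 7 \left(1 + 7\right) \left(-1\right) 8 = 7 \cdot 8 \left(-1\right) 8 = 56 \left(-1\right) 8 = \left(-56\right) 8 = -448$)
$n{\left(c,a \right)} = -448$
$\frac{1}{n{\left(-9,-298 \right)} + 499080} = \frac{1}{-448 + 499080} = \frac{1}{498632}$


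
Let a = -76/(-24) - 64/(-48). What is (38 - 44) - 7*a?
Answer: -75/2 ≈ -37.500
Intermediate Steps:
a = 9/2 (a = -76*(-1/24) - 64*(-1/48) = 19/6 + 4/3 = 9/2 ≈ 4.5000)
(38 - 44) - 7*a = (38 - 44) - 7*9/2 = -6 - 63/2 = -75/2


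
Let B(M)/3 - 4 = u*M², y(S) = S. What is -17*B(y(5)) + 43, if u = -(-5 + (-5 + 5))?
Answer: -6536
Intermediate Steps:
u = 5 (u = -(-5 + 0) = -1*(-5) = 5)
B(M) = 12 + 15*M² (B(M) = 12 + 3*(5*M²) = 12 + 15*M²)
-17*B(y(5)) + 43 = -17*(12 + 15*5²) + 43 = -17*(12 + 15*25) + 43 = -17*(12 + 375) + 43 = -17*387 + 43 = -6579 + 43 = -6536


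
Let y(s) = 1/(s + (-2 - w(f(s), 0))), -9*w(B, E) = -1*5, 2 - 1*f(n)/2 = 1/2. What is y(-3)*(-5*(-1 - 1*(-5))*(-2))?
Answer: -36/5 ≈ -7.2000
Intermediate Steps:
f(n) = 3 (f(n) = 4 - 2/2 = 4 - 2*½ = 4 - 1 = 3)
w(B, E) = 5/9 (w(B, E) = -(-1)*5/9 = -⅑*(-5) = 5/9)
y(s) = 1/(-23/9 + s) (y(s) = 1/(s + (-2 - 1*5/9)) = 1/(s + (-2 - 5/9)) = 1/(s - 23/9) = 1/(-23/9 + s))
y(-3)*(-5*(-1 - 1*(-5))*(-2)) = (9/(-23 + 9*(-3)))*(-5*(-1 - 1*(-5))*(-2)) = (9/(-23 - 27))*(-5*(-1 + 5)*(-2)) = (9/(-50))*(-5*4*(-2)) = (9*(-1/50))*(-20*(-2)) = -9/50*40 = -36/5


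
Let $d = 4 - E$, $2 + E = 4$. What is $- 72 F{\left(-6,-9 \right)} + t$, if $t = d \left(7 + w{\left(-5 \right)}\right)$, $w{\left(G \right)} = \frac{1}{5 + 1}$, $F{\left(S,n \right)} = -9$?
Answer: $\frac{1987}{3} \approx 662.33$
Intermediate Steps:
$E = 2$ ($E = -2 + 4 = 2$)
$w{\left(G \right)} = \frac{1}{6}$
$d = 2$ ($d = 4 - 2 = 2$)
$t = \frac{43}{3}$ ($t = 2 \left(7 + \frac{1}{6}\right) = 2 \cdot \frac{43}{6} = \frac{43}{3} \approx 14.333$)
$- 72 F{\left(-6,-9 \right)} + t = \left(-72\right) \left(-9\right) + \frac{43}{3} = 648 + \frac{43}{3} = \frac{1987}{3}$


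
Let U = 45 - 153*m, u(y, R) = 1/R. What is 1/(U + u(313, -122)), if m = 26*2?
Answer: -122/965143 ≈ -0.00012641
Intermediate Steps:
m = 52
U = -7911 (U = 45 - 153*52 = 45 - 7956 = -7911)
1/(U + u(313, -122)) = 1/(-7911 + 1/(-122)) = 1/(-7911 - 1/122) = 1/(-965143/122) = -122/965143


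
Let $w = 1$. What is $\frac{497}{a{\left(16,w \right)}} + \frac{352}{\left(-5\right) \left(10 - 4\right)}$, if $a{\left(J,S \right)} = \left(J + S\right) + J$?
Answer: $\frac{183}{55} \approx 3.3273$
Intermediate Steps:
$a{\left(J,S \right)} = S + 2 J$
$\frac{497}{a{\left(16,w \right)}} + \frac{352}{\left(-5\right) \left(10 - 4\right)} = \frac{497}{1 + 2 \cdot 16} + \frac{352}{\left(-5\right) \left(10 - 4\right)} = \frac{497}{1 + 32} + \frac{352}{\left(-5\right) 6} = \frac{497}{33} + \frac{352}{-30} = 497 \cdot \frac{1}{33} + 352 \left(- \frac{1}{30}\right) = \frac{497}{33} - \frac{176}{15} = \frac{183}{55}$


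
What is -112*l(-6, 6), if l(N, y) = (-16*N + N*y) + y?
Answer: -7392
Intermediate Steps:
l(N, y) = y - 16*N + N*y
-112*l(-6, 6) = -112*(6 - 16*(-6) - 6*6) = -112*(6 + 96 - 36) = -112*66 = -7392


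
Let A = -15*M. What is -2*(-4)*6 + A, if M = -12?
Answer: 228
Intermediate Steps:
A = 180 (A = -15*(-12) = 180)
-2*(-4)*6 + A = -2*(-4)*6 + 180 = 8*6 + 180 = 48 + 180 = 228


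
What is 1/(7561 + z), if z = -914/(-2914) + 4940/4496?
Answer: 1637668/12384720811 ≈ 0.00013223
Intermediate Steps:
z = 2313063/1637668 (z = -914*(-1/2914) + 4940*(1/4496) = 457/1457 + 1235/1124 = 2313063/1637668 ≈ 1.4124)
1/(7561 + z) = 1/(7561 + 2313063/1637668) = 1/(12384720811/1637668) = 1637668/12384720811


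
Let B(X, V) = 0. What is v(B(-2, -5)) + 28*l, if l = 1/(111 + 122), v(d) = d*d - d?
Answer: 28/233 ≈ 0.12017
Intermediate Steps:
v(d) = d² - d
l = 1/233 ≈ 0.0042918
v(B(-2, -5)) + 28*l = 0*(-1 + 0) + 28*(1/233) = 0*(-1) + 28/233 = 0 + 28/233 = 28/233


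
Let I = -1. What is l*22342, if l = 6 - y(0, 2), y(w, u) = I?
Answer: 156394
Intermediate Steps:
y(w, u) = -1
l = 7 (l = 6 - 1*(-1) = 6 + 1 = 7)
l*22342 = 7*22342 = 156394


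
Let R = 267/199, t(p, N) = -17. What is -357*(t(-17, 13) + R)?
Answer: 1112412/199 ≈ 5590.0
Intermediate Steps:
R = 267/199 (R = 267*(1/199) = 267/199 ≈ 1.3417)
-357*(t(-17, 13) + R) = -357*(-17 + 267/199) = -357*(-3116/199) = 1112412/199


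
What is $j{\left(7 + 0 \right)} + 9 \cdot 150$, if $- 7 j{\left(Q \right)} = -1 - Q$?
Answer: $\frac{9458}{7} \approx 1351.1$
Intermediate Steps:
$j{\left(Q \right)} = \frac{1}{7} + \frac{Q}{7}$ ($j{\left(Q \right)} = - \frac{-1 - Q}{7} = \frac{1}{7} + \frac{Q}{7}$)
$j{\left(7 + 0 \right)} + 9 \cdot 150 = \left(\frac{1}{7} + \frac{7 + 0}{7}\right) + 9 \cdot 150 = \left(\frac{1}{7} + \frac{1}{7} \cdot 7\right) + 1350 = \left(\frac{1}{7} + 1\right) + 1350 = \frac{8}{7} + 1350 = \frac{9458}{7}$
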